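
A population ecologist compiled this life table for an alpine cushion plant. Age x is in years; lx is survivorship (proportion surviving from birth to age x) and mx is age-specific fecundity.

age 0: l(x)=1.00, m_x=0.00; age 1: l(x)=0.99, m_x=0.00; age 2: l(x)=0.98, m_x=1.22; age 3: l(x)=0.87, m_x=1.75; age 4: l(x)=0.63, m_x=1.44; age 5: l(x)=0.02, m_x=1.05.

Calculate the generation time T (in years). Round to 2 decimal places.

lx·mx: 0, 0, 1.1956, 1.5225, 0.9072, 0.021 → R0 = 3.6463
x·lx·mx: 0, 0, 2.3912, 4.5675, 3.6288, 0.105 → Σ = 10.6925
T = 10.6925 / 3.6463 = 2.932425… → 2.93

2.93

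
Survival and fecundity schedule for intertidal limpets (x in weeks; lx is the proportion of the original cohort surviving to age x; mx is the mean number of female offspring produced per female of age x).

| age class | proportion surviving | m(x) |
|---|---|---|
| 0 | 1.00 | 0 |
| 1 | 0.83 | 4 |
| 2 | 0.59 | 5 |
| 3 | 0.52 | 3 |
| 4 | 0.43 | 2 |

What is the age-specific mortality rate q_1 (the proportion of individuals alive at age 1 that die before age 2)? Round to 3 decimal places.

0.289

q_1 = (l_1 − l_2) / l_1 = (0.83 − 0.59) / 0.83
     = 0.24 / 0.83 = 0.289157… → 0.289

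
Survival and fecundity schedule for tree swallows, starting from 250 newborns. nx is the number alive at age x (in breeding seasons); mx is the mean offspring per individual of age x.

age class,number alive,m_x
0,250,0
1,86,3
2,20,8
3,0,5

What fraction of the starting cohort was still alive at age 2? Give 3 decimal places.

0.080

l_2 = n_2/n_0 = 20/250 = 0.08 → 0.080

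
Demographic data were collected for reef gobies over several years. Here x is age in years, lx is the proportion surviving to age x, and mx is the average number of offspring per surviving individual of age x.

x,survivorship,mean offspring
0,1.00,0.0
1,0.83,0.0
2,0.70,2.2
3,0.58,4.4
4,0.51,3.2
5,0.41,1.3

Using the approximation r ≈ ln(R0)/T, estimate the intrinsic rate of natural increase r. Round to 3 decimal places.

R0 = Σ lx·mx = 0 + 0 + 1.54 + 2.552 + 1.632 + 0.533 = 6.257
Σ x·lx·mx = 19.929; T = 19.929/6.257 = 3.18507…
r ≈ ln(R0)/T = ln(6.257)/3.18507… = 0.57572… → 0.576

0.576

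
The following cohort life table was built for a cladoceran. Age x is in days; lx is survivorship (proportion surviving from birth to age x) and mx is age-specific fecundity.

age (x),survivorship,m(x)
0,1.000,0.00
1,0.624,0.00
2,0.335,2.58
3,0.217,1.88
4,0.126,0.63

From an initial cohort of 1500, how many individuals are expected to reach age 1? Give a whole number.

Expected survivors = N0 · l_1 = 1500 × 0.624 = 936 → 936

936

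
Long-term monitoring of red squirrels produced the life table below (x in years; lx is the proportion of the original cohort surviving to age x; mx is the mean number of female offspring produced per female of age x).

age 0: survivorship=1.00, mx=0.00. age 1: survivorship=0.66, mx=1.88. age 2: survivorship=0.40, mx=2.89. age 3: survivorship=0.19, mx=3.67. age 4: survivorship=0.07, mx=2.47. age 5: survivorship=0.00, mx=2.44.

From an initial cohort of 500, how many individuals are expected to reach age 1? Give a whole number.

330

Expected survivors = N0 · l_1 = 500 × 0.66 = 330 → 330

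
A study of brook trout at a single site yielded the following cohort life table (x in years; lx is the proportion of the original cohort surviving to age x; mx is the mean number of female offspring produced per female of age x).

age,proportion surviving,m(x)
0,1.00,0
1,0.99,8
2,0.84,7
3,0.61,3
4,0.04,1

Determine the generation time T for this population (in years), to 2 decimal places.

lx·mx: 0, 7.92, 5.88, 1.83, 0.04 → R0 = 15.67
x·lx·mx: 0, 7.92, 11.76, 5.49, 0.16 → Σ = 25.33
T = 25.33 / 15.67 = 1.616465… → 1.62

1.62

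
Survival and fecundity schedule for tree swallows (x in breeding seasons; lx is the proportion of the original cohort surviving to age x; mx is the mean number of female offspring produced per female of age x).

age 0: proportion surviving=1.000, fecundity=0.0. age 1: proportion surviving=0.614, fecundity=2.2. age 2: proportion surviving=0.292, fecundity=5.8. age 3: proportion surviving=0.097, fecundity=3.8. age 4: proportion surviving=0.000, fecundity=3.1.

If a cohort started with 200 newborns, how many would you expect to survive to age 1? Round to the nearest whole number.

123

Expected survivors = N0 · l_1 = 200 × 0.614 = 122.8 → 123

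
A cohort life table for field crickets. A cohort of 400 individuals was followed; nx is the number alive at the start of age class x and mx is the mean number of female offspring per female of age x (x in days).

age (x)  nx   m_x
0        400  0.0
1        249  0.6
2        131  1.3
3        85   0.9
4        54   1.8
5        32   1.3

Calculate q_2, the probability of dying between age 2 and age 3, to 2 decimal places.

lx = nx/n0 = nx/400: 1, 0.6225, 0.3275, 0.2125, 0.135, 0.08
q_2 = (l_2 − l_3) / l_2 = (0.3275 − 0.2125) / 0.3275
     = 0.115 / 0.3275 = 0.351145… → 0.35

0.35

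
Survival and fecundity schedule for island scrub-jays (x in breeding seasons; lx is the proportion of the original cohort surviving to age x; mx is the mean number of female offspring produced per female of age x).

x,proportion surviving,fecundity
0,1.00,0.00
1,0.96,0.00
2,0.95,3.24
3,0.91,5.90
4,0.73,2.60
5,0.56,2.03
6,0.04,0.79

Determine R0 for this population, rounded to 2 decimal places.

lx·mx by age: 0, 0, 3.078, 5.369, 1.898, 1.1368, 0.0316
R0 = Σ lx·mx = 11.5134 → 11.51

11.51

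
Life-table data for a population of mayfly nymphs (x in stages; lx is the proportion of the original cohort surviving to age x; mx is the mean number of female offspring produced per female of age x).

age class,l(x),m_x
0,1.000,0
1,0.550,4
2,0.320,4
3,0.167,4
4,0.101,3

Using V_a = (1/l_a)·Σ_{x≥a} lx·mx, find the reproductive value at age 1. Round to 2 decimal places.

lx·mx for x ≥ 1: 2.2, 1.28, 0.668, 0.303 → sum = 4.451
V_1 = 4.451 / l_1 = 4.451 / 0.55 = 8.092727… → 8.09

8.09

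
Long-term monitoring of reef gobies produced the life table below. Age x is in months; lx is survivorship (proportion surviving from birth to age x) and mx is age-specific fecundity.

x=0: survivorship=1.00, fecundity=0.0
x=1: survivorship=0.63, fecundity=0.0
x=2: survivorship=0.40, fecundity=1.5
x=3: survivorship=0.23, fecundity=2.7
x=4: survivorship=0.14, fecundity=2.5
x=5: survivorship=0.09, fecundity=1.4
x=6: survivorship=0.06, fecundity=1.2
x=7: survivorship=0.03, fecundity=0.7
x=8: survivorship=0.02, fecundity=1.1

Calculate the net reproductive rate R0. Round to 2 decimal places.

lx·mx by age: 0, 0, 0.6, 0.621, 0.35, 0.126, 0.072, 0.021, 0.022
R0 = Σ lx·mx = 1.812 → 1.81

1.81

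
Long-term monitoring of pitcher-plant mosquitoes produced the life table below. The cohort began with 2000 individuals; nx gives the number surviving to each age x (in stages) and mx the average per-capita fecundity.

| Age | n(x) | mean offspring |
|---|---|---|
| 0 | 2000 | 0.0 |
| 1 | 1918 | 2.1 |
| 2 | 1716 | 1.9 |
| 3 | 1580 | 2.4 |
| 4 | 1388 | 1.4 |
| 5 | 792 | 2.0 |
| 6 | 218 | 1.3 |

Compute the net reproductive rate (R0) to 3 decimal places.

7.445

lx = nx/n0 = nx/2000: 1, 0.959, 0.858, 0.79, 0.694, 0.396, 0.109
lx·mx by age: 0, 2.0139, 1.6302, 1.896, 0.9716, 0.792, 0.1417
R0 = Σ lx·mx = 7.4454 → 7.445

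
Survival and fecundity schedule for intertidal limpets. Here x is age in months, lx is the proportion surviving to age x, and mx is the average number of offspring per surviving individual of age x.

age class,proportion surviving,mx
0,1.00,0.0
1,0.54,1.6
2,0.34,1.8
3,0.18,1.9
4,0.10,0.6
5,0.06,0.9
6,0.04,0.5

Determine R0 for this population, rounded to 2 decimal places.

lx·mx by age: 0, 0.864, 0.612, 0.342, 0.06, 0.054, 0.02
R0 = Σ lx·mx = 1.952 → 1.95

1.95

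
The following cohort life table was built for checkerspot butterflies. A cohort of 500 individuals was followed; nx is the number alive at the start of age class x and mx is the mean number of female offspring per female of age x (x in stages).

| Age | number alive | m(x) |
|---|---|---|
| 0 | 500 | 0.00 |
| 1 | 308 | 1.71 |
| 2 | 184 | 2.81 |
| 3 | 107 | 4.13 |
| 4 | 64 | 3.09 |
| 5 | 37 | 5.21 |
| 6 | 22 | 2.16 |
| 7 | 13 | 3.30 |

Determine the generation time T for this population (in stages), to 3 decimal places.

lx = nx/n0 = nx/500: 1, 0.616, 0.368, 0.214, 0.128, 0.074, 0.044, 0.026
lx·mx: 0, 1.05336, 1.03408, 0.88382, 0.39552, 0.38554, 0.09504, 0.0858 → R0 = 3.93316
x·lx·mx: 0, 1.05336, 2.06816, 2.65146, 1.58208, 1.9277, 0.57024, 0.6006 → Σ = 10.4536
T = 10.4536 / 3.93316 = 2.657812… → 2.658

2.658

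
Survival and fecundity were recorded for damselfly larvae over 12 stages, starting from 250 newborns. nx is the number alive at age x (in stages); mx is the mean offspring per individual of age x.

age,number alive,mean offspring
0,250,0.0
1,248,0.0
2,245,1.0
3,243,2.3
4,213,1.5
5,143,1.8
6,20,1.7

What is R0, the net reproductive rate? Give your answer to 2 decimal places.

lx = nx/n0 = nx/250: 1, 0.992, 0.98, 0.972, 0.852, 0.572, 0.08
lx·mx by age: 0, 0, 0.98, 2.2356, 1.278, 1.0296, 0.136
R0 = Σ lx·mx = 5.6592 → 5.66

5.66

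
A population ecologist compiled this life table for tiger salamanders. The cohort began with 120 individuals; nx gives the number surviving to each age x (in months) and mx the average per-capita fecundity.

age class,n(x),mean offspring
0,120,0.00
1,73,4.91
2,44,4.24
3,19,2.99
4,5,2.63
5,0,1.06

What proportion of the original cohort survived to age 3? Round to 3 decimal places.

0.158

l_3 = n_3/n_0 = 19/120 = 0.158333… → 0.158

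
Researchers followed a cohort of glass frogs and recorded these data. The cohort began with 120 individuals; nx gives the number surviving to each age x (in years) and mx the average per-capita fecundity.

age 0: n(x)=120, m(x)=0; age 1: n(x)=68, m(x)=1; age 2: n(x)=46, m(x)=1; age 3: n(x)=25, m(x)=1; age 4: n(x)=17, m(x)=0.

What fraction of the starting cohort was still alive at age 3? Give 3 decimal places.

0.208

l_3 = n_3/n_0 = 25/120 = 0.208333… → 0.208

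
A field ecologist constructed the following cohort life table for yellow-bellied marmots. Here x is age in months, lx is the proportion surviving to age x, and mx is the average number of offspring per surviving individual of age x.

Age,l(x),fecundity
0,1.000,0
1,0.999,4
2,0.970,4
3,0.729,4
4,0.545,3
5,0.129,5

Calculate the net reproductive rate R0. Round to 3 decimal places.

13.072

lx·mx by age: 0, 3.996, 3.88, 2.916, 1.635, 0.645
R0 = Σ lx·mx = 13.072 → 13.072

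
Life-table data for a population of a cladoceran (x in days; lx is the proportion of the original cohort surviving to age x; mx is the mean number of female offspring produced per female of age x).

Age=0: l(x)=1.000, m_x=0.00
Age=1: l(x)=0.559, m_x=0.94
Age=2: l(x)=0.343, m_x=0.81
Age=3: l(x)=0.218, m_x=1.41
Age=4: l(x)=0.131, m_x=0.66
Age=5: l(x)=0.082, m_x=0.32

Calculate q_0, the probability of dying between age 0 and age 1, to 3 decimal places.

q_0 = (l_0 − l_1) / l_0 = (1 − 0.559) / 1
     = 0.441 / 1 = 0.441 → 0.441

0.441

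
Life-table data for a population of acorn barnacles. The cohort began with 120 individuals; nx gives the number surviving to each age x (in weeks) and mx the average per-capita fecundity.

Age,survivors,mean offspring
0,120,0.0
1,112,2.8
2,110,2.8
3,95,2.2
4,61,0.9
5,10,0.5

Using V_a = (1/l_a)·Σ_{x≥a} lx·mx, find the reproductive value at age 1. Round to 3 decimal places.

7.951

lx = nx/n0 = nx/120: 1, 0.93333…, 0.91667…, 0.79167…, 0.50833…, 0.08333…
lx·mx for x ≥ 1: 2.613333…, 2.566667…, 1.741667…, 0.4575…, 0.041667… → sum = 7.420833…
V_1 = 7.420833… / l_1 = 7.420833… / 0.933333… = 7.950893… → 7.951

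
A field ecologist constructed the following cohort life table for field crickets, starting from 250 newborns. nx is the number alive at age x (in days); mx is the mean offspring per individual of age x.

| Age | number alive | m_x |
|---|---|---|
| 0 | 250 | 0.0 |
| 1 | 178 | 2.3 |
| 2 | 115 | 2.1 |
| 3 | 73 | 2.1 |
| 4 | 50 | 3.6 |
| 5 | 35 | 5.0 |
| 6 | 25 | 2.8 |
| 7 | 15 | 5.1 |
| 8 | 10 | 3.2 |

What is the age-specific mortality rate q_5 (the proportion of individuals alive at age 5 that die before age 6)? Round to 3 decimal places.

lx = nx/n0 = nx/250: 1, 0.712, 0.46, 0.292, 0.2, 0.14, 0.1, 0.06, 0.04
q_5 = (l_5 − l_6) / l_5 = (0.14 − 0.1) / 0.14
     = 0.04 / 0.14 = 0.285714… → 0.286

0.286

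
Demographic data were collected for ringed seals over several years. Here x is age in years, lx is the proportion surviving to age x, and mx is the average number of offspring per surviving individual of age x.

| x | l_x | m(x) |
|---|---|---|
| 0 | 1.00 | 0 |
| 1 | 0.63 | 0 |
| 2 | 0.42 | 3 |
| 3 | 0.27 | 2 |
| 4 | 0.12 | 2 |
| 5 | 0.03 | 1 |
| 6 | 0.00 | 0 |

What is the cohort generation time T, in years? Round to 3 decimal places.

2.536

lx·mx: 0, 0, 1.26, 0.54, 0.24, 0.03, 0 → R0 = 2.07
x·lx·mx: 0, 0, 2.52, 1.62, 0.96, 0.15, 0 → Σ = 5.25
T = 5.25 / 2.07 = 2.536232… → 2.536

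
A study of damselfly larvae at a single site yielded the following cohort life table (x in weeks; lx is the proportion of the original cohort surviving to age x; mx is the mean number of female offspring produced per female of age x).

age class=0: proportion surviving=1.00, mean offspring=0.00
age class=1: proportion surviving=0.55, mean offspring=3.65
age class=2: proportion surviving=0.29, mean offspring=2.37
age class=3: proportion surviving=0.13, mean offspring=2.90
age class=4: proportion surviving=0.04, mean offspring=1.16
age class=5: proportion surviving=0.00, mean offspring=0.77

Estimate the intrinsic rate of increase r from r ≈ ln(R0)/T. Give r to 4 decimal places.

0.7547

R0 = Σ lx·mx = 0 + 2.0075 + 0.6873 + 0.377 + 0.0464 + 0 = 3.1182
Σ x·lx·mx = 4.6987; T = 4.6987/3.1182 = 1.50686…
r ≈ ln(R0)/T = ln(3.1182)/1.50686… = 0.754718… → 0.7547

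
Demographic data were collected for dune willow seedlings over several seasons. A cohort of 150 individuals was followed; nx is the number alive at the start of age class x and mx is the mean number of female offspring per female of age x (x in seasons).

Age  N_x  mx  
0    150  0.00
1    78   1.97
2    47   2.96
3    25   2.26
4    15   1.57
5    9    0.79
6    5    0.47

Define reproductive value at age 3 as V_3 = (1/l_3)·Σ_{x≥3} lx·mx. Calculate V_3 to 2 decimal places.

lx = nx/n0 = nx/150: 1, 0.52, 0.31333…, 0.16667…, 0.1, 0.06, 0.03333…
lx·mx for x ≥ 3: 0.376667…, 0.157, 0.0474, 0.015667… → sum = 0.596733…
V_3 = 0.596733… / l_3 = 0.596733… / 0.166667… = 3.5804… → 3.58

3.58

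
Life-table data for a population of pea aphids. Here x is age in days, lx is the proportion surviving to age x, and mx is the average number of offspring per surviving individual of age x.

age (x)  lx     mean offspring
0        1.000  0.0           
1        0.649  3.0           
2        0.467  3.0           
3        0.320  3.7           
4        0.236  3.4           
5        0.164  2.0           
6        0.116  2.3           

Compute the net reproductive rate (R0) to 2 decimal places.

lx·mx by age: 0, 1.947, 1.401, 1.184, 0.8024, 0.328, 0.2668
R0 = Σ lx·mx = 5.9292 → 5.93

5.93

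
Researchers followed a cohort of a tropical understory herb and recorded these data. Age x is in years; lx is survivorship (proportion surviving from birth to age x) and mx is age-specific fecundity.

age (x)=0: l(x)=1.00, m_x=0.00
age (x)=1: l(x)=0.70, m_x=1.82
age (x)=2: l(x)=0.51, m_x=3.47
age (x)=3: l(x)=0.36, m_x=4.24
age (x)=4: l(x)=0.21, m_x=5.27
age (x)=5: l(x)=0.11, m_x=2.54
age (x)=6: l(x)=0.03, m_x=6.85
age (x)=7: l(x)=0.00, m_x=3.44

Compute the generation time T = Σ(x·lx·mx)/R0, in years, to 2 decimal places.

2.67

lx·mx: 0, 1.274, 1.7697, 1.5264, 1.1067, 0.2794, 0.2055, 0 → R0 = 6.1617
x·lx·mx: 0, 1.274, 3.5394, 4.5792, 4.4268, 1.397, 1.233, 0 → Σ = 16.4494
T = 16.4494 / 6.1617 = 2.66962… → 2.67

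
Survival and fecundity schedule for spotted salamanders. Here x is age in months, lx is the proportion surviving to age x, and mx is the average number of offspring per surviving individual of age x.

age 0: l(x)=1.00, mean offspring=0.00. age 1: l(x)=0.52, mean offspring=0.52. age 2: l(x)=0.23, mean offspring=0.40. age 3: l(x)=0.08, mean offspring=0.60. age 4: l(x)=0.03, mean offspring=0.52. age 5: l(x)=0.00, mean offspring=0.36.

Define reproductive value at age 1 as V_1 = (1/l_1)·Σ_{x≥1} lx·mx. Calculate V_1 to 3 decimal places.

0.819

lx·mx for x ≥ 1: 0.2704, 0.092, 0.048, 0.0156, 0 → sum = 0.426
V_1 = 0.426 / l_1 = 0.426 / 0.52 = 0.819231… → 0.819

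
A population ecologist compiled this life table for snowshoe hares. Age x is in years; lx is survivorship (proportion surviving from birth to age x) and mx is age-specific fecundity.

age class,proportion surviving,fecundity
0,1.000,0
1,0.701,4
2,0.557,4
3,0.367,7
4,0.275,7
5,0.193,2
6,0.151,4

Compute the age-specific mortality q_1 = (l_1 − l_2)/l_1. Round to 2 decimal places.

q_1 = (l_1 − l_2) / l_1 = (0.701 − 0.557) / 0.701
     = 0.144 / 0.701 = 0.205421… → 0.21

0.21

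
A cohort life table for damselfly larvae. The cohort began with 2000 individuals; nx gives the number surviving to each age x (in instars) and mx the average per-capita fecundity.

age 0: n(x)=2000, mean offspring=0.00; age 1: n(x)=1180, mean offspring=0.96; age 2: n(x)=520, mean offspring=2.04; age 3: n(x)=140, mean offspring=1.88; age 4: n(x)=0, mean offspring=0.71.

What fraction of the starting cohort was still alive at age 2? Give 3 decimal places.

0.260

l_2 = n_2/n_0 = 520/2000 = 0.26 → 0.260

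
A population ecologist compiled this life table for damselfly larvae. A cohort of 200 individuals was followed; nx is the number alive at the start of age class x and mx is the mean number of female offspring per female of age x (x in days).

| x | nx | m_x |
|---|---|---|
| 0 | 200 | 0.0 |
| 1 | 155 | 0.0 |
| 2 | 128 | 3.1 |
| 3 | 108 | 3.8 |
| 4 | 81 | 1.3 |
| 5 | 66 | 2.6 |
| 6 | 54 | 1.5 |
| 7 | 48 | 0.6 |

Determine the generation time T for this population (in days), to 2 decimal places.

3.34

lx = nx/n0 = nx/200: 1, 0.775, 0.64, 0.54, 0.405, 0.33, 0.27, 0.24
lx·mx: 0, 0, 1.984, 2.052, 0.5265, 0.858, 0.405, 0.144 → R0 = 5.9695
x·lx·mx: 0, 0, 3.968, 6.156, 2.106, 4.29, 2.43, 1.008 → Σ = 19.958
T = 19.958 / 5.9695 = 3.343329… → 3.34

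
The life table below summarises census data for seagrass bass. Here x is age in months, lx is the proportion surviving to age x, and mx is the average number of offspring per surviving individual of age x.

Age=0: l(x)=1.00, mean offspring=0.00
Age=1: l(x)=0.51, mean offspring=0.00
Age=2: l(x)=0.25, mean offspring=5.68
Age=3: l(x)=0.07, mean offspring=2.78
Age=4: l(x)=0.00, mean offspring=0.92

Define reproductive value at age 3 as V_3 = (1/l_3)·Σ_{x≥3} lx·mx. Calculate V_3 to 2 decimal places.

lx·mx for x ≥ 3: 0.1946, 0 → sum = 0.1946
V_3 = 0.1946 / l_3 = 0.1946 / 0.07 = 2.78 → 2.78

2.78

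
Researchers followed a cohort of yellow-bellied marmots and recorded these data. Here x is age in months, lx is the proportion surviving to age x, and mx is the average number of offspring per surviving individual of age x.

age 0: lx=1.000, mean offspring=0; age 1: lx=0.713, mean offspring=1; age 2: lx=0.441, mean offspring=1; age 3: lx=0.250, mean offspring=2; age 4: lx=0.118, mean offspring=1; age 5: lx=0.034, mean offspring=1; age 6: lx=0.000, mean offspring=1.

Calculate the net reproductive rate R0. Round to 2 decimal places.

lx·mx by age: 0, 0.713, 0.441, 0.5, 0.118, 0.034, 0
R0 = Σ lx·mx = 1.806 → 1.81

1.81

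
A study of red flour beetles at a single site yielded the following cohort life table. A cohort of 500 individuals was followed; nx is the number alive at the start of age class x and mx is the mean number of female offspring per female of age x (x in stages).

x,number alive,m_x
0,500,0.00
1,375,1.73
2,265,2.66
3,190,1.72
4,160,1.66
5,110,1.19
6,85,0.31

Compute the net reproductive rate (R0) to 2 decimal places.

lx = nx/n0 = nx/500: 1, 0.75, 0.53, 0.38, 0.32, 0.22, 0.17
lx·mx by age: 0, 1.2975, 1.4098, 0.6536, 0.5312, 0.2618, 0.0527
R0 = Σ lx·mx = 4.2066 → 4.21

4.21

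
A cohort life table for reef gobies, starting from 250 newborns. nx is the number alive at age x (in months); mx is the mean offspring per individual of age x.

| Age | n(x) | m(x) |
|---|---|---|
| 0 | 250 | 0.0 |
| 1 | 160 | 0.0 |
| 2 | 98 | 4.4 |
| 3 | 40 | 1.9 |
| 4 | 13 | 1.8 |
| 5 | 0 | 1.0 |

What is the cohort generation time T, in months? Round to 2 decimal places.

lx = nx/n0 = nx/250: 1, 0.64, 0.392, 0.16, 0.052, 0
lx·mx: 0, 0, 1.7248, 0.304, 0.0936, 0 → R0 = 2.1224
x·lx·mx: 0, 0, 3.4496, 0.912, 0.3744, 0 → Σ = 4.736
T = 4.736 / 2.1224 = 2.231436… → 2.23

2.23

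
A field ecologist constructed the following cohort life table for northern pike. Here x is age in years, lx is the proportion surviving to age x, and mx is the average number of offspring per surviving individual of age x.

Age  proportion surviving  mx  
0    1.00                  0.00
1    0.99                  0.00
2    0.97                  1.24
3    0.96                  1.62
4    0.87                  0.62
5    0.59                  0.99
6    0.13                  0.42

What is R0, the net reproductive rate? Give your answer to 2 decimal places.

3.94

lx·mx by age: 0, 0, 1.2028, 1.5552, 0.5394, 0.5841, 0.0546
R0 = Σ lx·mx = 3.9361 → 3.94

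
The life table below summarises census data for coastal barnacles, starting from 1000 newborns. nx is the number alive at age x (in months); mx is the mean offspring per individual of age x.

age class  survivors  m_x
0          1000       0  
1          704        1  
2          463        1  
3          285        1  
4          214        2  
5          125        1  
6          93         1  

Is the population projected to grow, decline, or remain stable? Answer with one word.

growing

lx = nx/n0 = nx/1000: 1, 0.704, 0.463, 0.285, 0.214, 0.125, 0.093
R0 = Σ lx·mx = 0 + 0.704 + 0.463 + 0.285 + 0.428 + 0.125 + 0.093 = 2.098
R0 > 1, so the population is growing.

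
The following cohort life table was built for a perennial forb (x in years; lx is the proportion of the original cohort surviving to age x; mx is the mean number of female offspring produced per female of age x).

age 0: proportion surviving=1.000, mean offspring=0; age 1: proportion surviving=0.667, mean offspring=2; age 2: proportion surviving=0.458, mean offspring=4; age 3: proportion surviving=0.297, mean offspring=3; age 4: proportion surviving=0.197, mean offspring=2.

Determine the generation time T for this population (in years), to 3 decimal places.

lx·mx: 0, 1.334, 1.832, 0.891, 0.394 → R0 = 4.451
x·lx·mx: 0, 1.334, 3.664, 2.673, 1.576 → Σ = 9.247
T = 9.247 / 4.451 = 2.077511… → 2.078

2.078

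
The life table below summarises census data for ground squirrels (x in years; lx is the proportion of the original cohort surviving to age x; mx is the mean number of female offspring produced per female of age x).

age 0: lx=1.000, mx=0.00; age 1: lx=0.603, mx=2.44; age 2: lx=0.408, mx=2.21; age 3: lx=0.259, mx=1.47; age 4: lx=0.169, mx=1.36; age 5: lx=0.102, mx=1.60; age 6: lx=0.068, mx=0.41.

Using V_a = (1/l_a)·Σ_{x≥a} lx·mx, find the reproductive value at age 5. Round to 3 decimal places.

lx·mx for x ≥ 5: 0.1632, 0.02788 → sum = 0.19108
V_5 = 0.19108 / l_5 = 0.19108 / 0.102 = 1.873333… → 1.873

1.873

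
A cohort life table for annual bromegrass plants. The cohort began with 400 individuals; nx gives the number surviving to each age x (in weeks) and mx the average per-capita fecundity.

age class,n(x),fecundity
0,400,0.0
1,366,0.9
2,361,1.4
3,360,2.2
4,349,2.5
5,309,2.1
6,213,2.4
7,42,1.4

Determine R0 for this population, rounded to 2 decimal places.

lx = nx/n0 = nx/400: 1, 0.915, 0.9025, 0.9, 0.8725, 0.7725, 0.5325, 0.105
lx·mx by age: 0, 0.8235, 1.2635, 1.98, 2.18125, 1.62225, 1.278, 0.147
R0 = Σ lx·mx = 9.2955 → 9.30

9.30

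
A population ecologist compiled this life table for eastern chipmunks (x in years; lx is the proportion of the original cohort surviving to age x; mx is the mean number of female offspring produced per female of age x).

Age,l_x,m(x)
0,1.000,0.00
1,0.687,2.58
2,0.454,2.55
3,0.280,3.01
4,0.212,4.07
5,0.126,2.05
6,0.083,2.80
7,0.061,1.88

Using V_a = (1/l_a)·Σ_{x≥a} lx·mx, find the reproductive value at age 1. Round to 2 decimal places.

lx·mx for x ≥ 1: 1.77246, 1.1577, 0.8428, 0.86284, 0.2583, 0.2324, 0.11468 → sum = 5.24118
V_1 = 5.24118 / l_1 = 5.24118 / 0.687 = 7.629083… → 7.63

7.63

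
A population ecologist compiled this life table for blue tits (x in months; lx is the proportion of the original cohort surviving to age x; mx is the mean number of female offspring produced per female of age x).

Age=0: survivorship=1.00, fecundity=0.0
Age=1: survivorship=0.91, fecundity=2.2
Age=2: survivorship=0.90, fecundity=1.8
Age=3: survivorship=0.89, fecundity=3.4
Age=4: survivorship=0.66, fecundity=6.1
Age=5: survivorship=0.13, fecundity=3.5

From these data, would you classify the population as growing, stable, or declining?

growing

R0 = Σ lx·mx = 0 + 2.002 + 1.62 + 3.026 + 4.026 + 0.455 = 11.129
R0 > 1, so the population is growing.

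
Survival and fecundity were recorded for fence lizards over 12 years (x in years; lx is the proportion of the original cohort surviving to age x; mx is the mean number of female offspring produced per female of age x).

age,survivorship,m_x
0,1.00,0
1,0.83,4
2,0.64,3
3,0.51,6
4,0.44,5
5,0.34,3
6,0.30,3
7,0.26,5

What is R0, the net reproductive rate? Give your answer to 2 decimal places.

13.72

lx·mx by age: 0, 3.32, 1.92, 3.06, 2.2, 1.02, 0.9, 1.3
R0 = Σ lx·mx = 13.72 → 13.72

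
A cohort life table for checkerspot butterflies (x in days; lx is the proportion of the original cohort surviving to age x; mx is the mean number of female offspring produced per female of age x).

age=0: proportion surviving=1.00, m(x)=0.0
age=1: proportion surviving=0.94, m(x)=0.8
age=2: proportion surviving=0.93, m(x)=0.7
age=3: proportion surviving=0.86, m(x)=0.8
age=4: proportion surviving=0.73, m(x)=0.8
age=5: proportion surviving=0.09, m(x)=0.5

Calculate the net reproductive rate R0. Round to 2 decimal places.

lx·mx by age: 0, 0.752, 0.651, 0.688, 0.584, 0.045
R0 = Σ lx·mx = 2.72 → 2.72

2.72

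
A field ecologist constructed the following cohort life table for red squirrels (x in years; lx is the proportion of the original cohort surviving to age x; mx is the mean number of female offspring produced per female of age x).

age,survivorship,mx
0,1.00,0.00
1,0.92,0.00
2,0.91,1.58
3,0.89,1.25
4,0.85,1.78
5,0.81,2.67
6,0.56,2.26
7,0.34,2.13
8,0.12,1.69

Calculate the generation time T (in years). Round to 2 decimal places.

lx·mx: 0, 0, 1.4378, 1.1125, 1.513, 2.1627, 1.2656, 0.7242, 0.2028 → R0 = 8.4186
x·lx·mx: 0, 0, 2.8756, 3.3375, 6.052, 10.8135, 7.5936, 5.0694, 1.6224 → Σ = 37.364
T = 37.364 / 8.4186 = 4.438268… → 4.44

4.44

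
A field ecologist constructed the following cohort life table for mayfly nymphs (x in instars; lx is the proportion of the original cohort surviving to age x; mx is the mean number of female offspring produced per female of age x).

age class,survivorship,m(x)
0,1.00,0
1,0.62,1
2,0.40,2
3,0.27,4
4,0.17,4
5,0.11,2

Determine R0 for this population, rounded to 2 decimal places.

3.40

lx·mx by age: 0, 0.62, 0.8, 1.08, 0.68, 0.22
R0 = Σ lx·mx = 3.4 → 3.40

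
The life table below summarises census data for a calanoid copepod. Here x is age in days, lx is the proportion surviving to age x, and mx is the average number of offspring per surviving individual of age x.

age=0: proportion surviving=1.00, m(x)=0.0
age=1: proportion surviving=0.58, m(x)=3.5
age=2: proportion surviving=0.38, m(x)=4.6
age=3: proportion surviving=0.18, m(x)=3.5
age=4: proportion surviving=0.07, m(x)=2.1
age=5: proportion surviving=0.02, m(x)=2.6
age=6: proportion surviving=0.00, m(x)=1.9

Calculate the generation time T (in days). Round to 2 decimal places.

1.79

lx·mx: 0, 2.03, 1.748, 0.63, 0.147, 0.052, 0 → R0 = 4.607
x·lx·mx: 0, 2.03, 3.496, 1.89, 0.588, 0.26, 0 → Σ = 8.264
T = 8.264 / 4.607 = 1.793792… → 1.79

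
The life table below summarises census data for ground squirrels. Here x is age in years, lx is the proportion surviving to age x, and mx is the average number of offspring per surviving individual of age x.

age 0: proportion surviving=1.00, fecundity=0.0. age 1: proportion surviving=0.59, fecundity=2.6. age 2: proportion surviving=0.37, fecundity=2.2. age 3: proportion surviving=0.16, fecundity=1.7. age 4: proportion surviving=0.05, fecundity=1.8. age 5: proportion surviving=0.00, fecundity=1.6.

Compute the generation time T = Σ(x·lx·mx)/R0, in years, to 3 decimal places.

1.601

lx·mx: 0, 1.534, 0.814, 0.272, 0.09, 0 → R0 = 2.71
x·lx·mx: 0, 1.534, 1.628, 0.816, 0.36, 0 → Σ = 4.338
T = 4.338 / 2.71 = 1.600738… → 1.601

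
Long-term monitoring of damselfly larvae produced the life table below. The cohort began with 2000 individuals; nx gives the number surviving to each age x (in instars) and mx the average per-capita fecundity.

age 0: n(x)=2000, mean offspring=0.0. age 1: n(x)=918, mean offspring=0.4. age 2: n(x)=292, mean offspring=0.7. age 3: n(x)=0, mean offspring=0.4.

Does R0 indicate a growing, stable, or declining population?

declining

lx = nx/n0 = nx/2000: 1, 0.459, 0.146, 0
R0 = Σ lx·mx = 0 + 0.1836 + 0.1022 + 0 = 0.2858
R0 < 1, so the population is declining.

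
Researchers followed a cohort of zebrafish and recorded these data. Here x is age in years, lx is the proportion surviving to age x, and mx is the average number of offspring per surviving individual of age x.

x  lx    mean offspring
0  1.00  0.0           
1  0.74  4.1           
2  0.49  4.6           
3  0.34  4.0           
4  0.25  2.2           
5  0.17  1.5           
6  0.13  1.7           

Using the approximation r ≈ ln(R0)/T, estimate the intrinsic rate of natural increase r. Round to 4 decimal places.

0.9522

R0 = Σ lx·mx = 0 + 3.034 + 2.254 + 1.36 + 0.55 + 0.255 + 0.221 = 7.674
Σ x·lx·mx = 16.423; T = 16.423/7.674 = 2.14008…
r ≈ ln(R0)/T = ln(7.674)/2.14008… = 0.952224… → 0.9522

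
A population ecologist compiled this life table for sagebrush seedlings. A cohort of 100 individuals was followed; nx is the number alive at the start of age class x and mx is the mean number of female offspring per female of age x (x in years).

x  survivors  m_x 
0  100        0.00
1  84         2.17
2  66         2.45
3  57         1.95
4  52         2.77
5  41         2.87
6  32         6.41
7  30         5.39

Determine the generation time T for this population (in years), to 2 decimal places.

4.03

lx = nx/n0 = nx/100: 1, 0.84, 0.66, 0.57, 0.52, 0.41, 0.32, 0.3
lx·mx: 0, 1.8228, 1.617, 1.1115, 1.4404, 1.1767, 2.0512, 1.617 → R0 = 10.8366
x·lx·mx: 0, 1.8228, 3.234, 3.3345, 5.7616, 5.8835, 12.3072, 11.319 → Σ = 43.6626
T = 43.6626 / 10.8366 = 4.029179… → 4.03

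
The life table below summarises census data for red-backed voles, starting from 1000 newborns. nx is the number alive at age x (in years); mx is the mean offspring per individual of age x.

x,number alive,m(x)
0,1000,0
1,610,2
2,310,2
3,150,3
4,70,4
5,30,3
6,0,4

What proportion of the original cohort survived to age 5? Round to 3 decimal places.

l_5 = n_5/n_0 = 30/1000 = 0.03 → 0.030

0.030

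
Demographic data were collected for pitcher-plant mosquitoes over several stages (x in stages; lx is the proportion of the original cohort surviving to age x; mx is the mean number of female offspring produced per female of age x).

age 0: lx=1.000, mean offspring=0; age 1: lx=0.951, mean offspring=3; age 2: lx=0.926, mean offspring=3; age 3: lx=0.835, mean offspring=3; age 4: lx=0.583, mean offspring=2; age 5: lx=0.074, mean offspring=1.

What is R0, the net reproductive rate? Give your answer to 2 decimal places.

9.38

lx·mx by age: 0, 2.853, 2.778, 2.505, 1.166, 0.074
R0 = Σ lx·mx = 9.376 → 9.38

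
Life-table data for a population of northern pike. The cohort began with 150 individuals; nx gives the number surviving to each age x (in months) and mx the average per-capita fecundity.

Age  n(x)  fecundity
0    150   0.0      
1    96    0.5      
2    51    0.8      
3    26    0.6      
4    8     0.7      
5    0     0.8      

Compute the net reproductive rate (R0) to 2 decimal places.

0.73

lx = nx/n0 = nx/150: 1, 0.64, 0.34, 0.17333…, 0.05333…, 0
lx·mx by age: 0, 0.32, 0.272, 0.104…, 0.037333…, 0
R0 = Σ lx·mx = 0.733333… → 0.73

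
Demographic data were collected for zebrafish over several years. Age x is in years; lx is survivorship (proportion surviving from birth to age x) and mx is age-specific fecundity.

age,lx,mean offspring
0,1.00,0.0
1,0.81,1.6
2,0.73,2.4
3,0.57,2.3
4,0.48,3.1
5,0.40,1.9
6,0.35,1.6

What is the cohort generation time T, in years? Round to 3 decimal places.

lx·mx: 0, 1.296, 1.752, 1.311, 1.488, 0.76, 0.56 → R0 = 7.167
x·lx·mx: 0, 1.296, 3.504, 3.933, 5.952, 3.8, 3.36 → Σ = 21.845
T = 21.845 / 7.167 = 3.047998… → 3.048

3.048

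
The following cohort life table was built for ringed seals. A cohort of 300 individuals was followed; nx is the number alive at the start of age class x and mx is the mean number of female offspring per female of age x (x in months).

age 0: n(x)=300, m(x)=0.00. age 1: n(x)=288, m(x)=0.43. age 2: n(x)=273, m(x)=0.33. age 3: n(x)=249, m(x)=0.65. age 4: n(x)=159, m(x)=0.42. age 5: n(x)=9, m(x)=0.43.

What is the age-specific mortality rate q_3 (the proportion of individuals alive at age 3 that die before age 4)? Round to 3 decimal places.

0.361

lx = nx/n0 = nx/300: 1, 0.96, 0.91, 0.83, 0.53, 0.03
q_3 = (l_3 − l_4) / l_3 = (0.83 − 0.53) / 0.83
     = 0.3 / 0.83 = 0.361446… → 0.361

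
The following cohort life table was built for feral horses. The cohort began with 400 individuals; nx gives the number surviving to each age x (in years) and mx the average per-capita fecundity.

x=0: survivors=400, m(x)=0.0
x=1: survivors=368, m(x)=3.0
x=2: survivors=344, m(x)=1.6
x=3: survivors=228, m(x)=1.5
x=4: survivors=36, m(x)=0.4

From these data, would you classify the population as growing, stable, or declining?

growing

lx = nx/n0 = nx/400: 1, 0.92, 0.86, 0.57, 0.09
R0 = Σ lx·mx = 0 + 2.76 + 1.376 + 0.855 + 0.036 = 5.027
R0 > 1, so the population is growing.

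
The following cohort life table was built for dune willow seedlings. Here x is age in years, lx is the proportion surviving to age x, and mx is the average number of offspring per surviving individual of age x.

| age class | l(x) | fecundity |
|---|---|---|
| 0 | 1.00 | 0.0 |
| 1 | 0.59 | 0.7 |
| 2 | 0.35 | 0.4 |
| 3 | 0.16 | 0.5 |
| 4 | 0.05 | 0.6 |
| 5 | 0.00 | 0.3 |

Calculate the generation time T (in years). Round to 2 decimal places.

1.59

lx·mx: 0, 0.413, 0.14, 0.08, 0.03, 0 → R0 = 0.663
x·lx·mx: 0, 0.413, 0.28, 0.24, 0.12, 0 → Σ = 1.053
T = 1.053 / 0.663 = 1.588235… → 1.59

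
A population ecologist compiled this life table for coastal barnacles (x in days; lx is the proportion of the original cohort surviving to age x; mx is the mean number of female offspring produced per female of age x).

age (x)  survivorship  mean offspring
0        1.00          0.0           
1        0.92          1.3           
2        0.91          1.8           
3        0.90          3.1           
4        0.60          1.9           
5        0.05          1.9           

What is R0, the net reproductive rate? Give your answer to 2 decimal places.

lx·mx by age: 0, 1.196, 1.638, 2.79, 1.14, 0.095
R0 = Σ lx·mx = 6.859 → 6.86

6.86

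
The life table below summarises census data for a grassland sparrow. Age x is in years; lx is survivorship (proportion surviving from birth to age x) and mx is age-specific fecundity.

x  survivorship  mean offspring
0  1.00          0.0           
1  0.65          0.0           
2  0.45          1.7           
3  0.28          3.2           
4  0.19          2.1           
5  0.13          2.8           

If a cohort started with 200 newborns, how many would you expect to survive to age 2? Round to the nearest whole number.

Expected survivors = N0 · l_2 = 200 × 0.45 = 90 → 90

90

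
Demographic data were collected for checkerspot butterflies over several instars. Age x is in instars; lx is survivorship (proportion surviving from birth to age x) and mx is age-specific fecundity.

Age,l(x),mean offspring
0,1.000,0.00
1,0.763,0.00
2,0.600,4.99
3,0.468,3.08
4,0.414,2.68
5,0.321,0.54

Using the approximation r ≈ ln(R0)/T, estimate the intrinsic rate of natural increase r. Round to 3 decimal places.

0.638

R0 = Σ lx·mx = 0 + 0 + 2.994 + 1.44144 + 1.10952 + 0.17334 = 5.7183
Σ x·lx·mx = 15.6171; T = 15.6171/5.7183 = 2.73107…
r ≈ ln(R0)/T = ln(5.7183)/2.73107… = 0.63846… → 0.638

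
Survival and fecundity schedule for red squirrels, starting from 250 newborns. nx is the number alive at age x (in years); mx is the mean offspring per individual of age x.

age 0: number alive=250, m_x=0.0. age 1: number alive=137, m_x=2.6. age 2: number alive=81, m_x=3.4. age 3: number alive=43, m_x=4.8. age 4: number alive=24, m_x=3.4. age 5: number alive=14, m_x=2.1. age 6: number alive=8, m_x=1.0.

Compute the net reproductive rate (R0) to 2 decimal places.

lx = nx/n0 = nx/250: 1, 0.548, 0.324, 0.172, 0.096, 0.056, 0.032
lx·mx by age: 0, 1.4248, 1.1016, 0.8256, 0.3264, 0.1176, 0.032
R0 = Σ lx·mx = 3.828 → 3.83

3.83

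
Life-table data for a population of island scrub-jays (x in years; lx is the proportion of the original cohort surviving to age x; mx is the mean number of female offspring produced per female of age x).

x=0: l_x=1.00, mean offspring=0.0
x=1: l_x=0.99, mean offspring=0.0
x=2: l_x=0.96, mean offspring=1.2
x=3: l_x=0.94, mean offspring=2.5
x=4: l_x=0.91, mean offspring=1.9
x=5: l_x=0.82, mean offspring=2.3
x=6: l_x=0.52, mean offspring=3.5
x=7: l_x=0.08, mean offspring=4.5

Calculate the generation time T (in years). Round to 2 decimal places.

4.21

lx·mx: 0, 0, 1.152, 2.35, 1.729, 1.886, 1.82, 0.36 → R0 = 9.297
x·lx·mx: 0, 0, 2.304, 7.05, 6.916, 9.43, 10.92, 2.52 → Σ = 39.14
T = 39.14 / 9.297 = 4.20996… → 4.21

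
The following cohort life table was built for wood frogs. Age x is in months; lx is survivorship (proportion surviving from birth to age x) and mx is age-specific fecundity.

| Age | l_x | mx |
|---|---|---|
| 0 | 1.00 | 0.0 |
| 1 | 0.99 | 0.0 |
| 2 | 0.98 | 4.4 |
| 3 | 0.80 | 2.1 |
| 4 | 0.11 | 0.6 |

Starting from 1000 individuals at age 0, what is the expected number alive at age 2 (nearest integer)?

Expected survivors = N0 · l_2 = 1000 × 0.98 = 980 → 980

980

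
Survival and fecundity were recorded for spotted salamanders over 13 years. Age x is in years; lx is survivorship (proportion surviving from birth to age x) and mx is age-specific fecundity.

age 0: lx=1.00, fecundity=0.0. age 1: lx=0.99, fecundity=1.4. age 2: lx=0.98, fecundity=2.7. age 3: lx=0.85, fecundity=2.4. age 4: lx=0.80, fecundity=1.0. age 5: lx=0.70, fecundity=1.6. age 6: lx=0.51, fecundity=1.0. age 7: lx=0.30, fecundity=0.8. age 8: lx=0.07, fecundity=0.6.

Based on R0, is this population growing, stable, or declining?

R0 = Σ lx·mx = 0 + 1.386 + 2.646 + 2.04 + 0.8 + 1.12 + 0.51 + 0.24 + 0.042 = 8.784
R0 > 1, so the population is growing.

growing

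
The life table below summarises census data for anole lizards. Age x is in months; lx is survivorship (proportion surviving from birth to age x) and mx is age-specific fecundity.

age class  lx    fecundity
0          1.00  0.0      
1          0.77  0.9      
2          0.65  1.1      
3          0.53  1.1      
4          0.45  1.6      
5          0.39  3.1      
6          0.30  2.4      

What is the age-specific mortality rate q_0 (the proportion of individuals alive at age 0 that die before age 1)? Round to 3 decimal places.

q_0 = (l_0 − l_1) / l_0 = (1 − 0.77) / 1
     = 0.23 / 1 = 0.23 → 0.230

0.230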